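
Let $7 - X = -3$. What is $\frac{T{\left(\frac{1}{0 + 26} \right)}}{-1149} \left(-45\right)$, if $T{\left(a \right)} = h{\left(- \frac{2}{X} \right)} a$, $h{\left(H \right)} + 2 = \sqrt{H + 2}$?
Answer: $- \frac{15}{4979} + \frac{9 \sqrt{5}}{9958} \approx -0.0009917$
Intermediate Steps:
$X = 10$ ($X = 7 - -3 = 7 + 3 = 10$)
$h{\left(H \right)} = -2 + \sqrt{2 + H}$ ($h{\left(H \right)} = -2 + \sqrt{H + 2} = -2 + \sqrt{2 + H}$)
$T{\left(a \right)} = a \left(-2 + \frac{3 \sqrt{5}}{5}\right)$ ($T{\left(a \right)} = \left(-2 + \sqrt{2 - \frac{2}{10}}\right) a = \left(-2 + \sqrt{2 - \frac{1}{5}}\right) a = \left(-2 + \sqrt{\frac{9}{5}}\right) a = \left(-2 + \frac{3 \sqrt{5}}{5}\right) a = a \left(-2 + \frac{3 \sqrt{5}}{5}\right)$)
$\frac{T{\left(\frac{1}{0 + 26} \right)}}{-1149} \left(-45\right) = \frac{\frac{1}{5} \frac{1}{0 + 26} \left(-10 + 3 \sqrt{5}\right)}{-1149} \left(-45\right) = \frac{-10 + 3 \sqrt{5}}{5 \cdot 26} \left(- \frac{1}{1149}\right) \left(-45\right) = \frac{1}{5} \cdot \frac{1}{26} \left(-10 + 3 \sqrt{5}\right) \left(- \frac{1}{1149}\right) \left(-45\right) = \left(- \frac{1}{13} + \frac{3 \sqrt{5}}{130}\right) \left(- \frac{1}{1149}\right) \left(-45\right) = \left(\frac{1}{14937} - \frac{\sqrt{5}}{49790}\right) \left(-45\right) = - \frac{15}{4979} + \frac{9 \sqrt{5}}{9958}$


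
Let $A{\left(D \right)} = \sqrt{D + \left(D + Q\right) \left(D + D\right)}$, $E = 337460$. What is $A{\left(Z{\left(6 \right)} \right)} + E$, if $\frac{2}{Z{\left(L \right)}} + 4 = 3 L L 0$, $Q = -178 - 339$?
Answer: $337460 + \sqrt{517} \approx 3.3748 \cdot 10^{5}$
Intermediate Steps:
$Q = -517$
$Z{\left(L \right)} = - \frac{1}{2}$ ($Z{\left(L \right)} = \frac{2}{-4 + 3 L L 0} = \frac{2}{-4 + 3 L^{2} \cdot 0} = \frac{2}{-4 + 0} = \frac{2}{-4} = 2 \left(- \frac{1}{4}\right) = - \frac{1}{2}$)
$A{\left(D \right)} = \sqrt{D + 2 D \left(-517 + D\right)}$ ($A{\left(D \right)} = \sqrt{D + \left(D - 517\right) \left(D + D\right)} = \sqrt{D + \left(-517 + D\right) 2 D} = \sqrt{D + 2 D \left(-517 + D\right)}$)
$A{\left(Z{\left(6 \right)} \right)} + E = \sqrt{- \frac{-1033 + 2 \left(- \frac{1}{2}\right)}{2}} + 337460 = \sqrt{- \frac{-1033 - 1}{2}} + 337460 = \sqrt{\left(- \frac{1}{2}\right) \left(-1034\right)} + 337460 = \sqrt{517} + 337460 = 337460 + \sqrt{517}$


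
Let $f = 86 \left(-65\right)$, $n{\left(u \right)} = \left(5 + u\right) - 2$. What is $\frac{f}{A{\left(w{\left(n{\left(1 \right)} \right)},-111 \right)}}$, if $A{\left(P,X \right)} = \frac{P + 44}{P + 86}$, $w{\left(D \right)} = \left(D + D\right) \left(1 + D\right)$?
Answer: $-8385$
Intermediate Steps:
$n{\left(u \right)} = 3 + u$
$w{\left(D \right)} = 2 D \left(1 + D\right)$
$A{\left(P,X \right)} = \frac{44 + P}{86 + P}$
$f = -5590$
$\frac{f}{A{\left(w{\left(n{\left(1 \right)} \right)},-111 \right)}} = - \frac{5590}{\frac{1}{86 + 2 \left(3 + 1\right) \left(1 + \left(3 + 1\right)\right)} \left(44 + 2 \left(3 + 1\right) \left(1 + \left(3 + 1\right)\right)\right)} = - \frac{5590}{\frac{1}{86 + 2 \cdot 4 \left(1 + 4\right)} \left(44 + 2 \cdot 4 \left(1 + 4\right)\right)} = - \frac{5590}{\frac{1}{86 + 2 \cdot 4 \cdot 5} \left(44 + 2 \cdot 4 \cdot 5\right)} = - \frac{5590}{\frac{1}{86 + 40} \left(44 + 40\right)} = - \frac{5590}{\frac{1}{126} \cdot 84} = - \frac{5590}{\frac{2}{3}} = \left(-5590\right) \frac{3}{2} = -8385$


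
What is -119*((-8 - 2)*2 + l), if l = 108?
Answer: -10472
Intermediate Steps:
-119*((-8 - 2)*2 + l) = -119*((-8 - 2)*2 + 108) = -119*(-10*2 + 108) = -119*(-20 + 108) = -119*88 = -10472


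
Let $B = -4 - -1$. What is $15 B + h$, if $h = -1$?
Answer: $-46$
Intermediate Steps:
$B = -3$ ($B = -4 + 1 = -3$)
$15 B + h = 15 \left(-3\right) - 1 = -45 - 1 = -46$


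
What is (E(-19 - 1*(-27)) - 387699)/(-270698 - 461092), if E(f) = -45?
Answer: 64624/121965 ≈ 0.52986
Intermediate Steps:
(E(-19 - 1*(-27)) - 387699)/(-270698 - 461092) = (-45 - 387699)/(-270698 - 461092) = -387744/(-731790) = -387744*(-1/731790) = 64624/121965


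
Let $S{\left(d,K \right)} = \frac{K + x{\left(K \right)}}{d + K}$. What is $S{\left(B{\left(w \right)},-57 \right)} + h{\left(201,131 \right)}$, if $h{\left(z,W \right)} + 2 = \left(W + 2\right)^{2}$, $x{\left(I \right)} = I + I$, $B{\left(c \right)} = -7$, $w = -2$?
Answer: $\frac{1132139}{64} \approx 17690.0$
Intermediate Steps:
$x{\left(I \right)} = 2 I$
$h{\left(z,W \right)} = -2 + \left(2 + W\right)^{2}$ ($h{\left(z,W \right)} = -2 + \left(W + 2\right)^{2} = -2 + \left(2 + W\right)^{2}$)
$S{\left(d,K \right)} = \frac{3 K}{K + d}$ ($S{\left(d,K \right)} = \frac{K + 2 K}{d + K} = \frac{3 K}{K + d}$)
$S{\left(B{\left(w \right)},-57 \right)} + h{\left(201,131 \right)} = 3 \left(-57\right) \frac{1}{-57 - 7} - \left(2 - \left(2 + 131\right)^{2}\right) = 3 \left(-57\right) \frac{1}{-64} - \left(2 - 133^{2}\right) = 3 \left(-57\right) \left(- \frac{1}{64}\right) + \left(-2 + 17689\right) = \frac{171}{64} + 17687 = \frac{1132139}{64}$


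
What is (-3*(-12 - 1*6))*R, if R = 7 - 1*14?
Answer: -378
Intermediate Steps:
R = -7 (R = 7 - 14 = -7)
(-3*(-12 - 1*6))*R = -3*(-12 - 1*6)*(-7) = -3*(-12 - 6)*(-7) = -3*(-18)*(-7) = 54*(-7) = -378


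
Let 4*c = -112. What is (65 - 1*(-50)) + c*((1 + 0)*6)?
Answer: -53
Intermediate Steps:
c = -28 (c = (¼)*(-112) = -28)
(65 - 1*(-50)) + c*((1 + 0)*6) = (65 - 1*(-50)) - 28*(1 + 0)*6 = (65 + 50) - 28*6 = 115 - 28*6 = 115 - 168 = -53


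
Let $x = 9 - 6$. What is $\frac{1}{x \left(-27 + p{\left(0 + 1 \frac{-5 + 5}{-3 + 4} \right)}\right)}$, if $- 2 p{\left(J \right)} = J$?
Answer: $- \frac{1}{81} \approx -0.012346$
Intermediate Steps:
$x = 3$ ($x = 9 - 6 = 3$)
$p{\left(J \right)} = - \frac{J}{2}$
$\frac{1}{x \left(-27 + p{\left(0 + 1 \frac{-5 + 5}{-3 + 4} \right)}\right)} = \frac{1}{3 \left(-27 - \frac{0 + 1 \frac{-5 + 5}{-3 + 4}}{2}\right)} = \frac{1}{3 \left(-27 - \frac{0 + 1 \cdot \frac{0}{1}}{2}\right)} = \frac{1}{3 \left(-27 - \frac{0 + 1 \cdot 0 \cdot 1}{2}\right)} = \frac{1}{3 \left(-27 - \frac{0 + 1 \cdot 0}{2}\right)} = \frac{1}{3 \left(-27 - \frac{0 + 0}{2}\right)} = \frac{1}{3 \left(-27 - 0\right)} = \frac{1}{3 \left(-27 + 0\right)} = \frac{1}{3 \left(-27\right)} = \frac{1}{-81} = - \frac{1}{81}$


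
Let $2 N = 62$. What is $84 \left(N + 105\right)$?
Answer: $11424$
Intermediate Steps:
$N = 31$ ($N = \frac{1}{2} \cdot 62 = 31$)
$84 \left(N + 105\right) = 84 \left(31 + 105\right) = 84 \cdot 136 = 11424$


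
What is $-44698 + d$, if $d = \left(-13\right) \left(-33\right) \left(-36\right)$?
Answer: $-60142$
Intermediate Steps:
$d = -15444$ ($d = 429 \left(-36\right) = -15444$)
$-44698 + d = -44698 - 15444 = -60142$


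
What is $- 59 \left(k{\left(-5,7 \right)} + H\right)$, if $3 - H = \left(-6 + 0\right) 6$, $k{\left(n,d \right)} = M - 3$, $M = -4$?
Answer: $-1888$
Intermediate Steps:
$k{\left(n,d \right)} = -7$ ($k{\left(n,d \right)} = -4 - 3 = -7$)
$H = 39$ ($H = 3 - \left(-6 + 0\right) 6 = 3 - \left(-6\right) 6 = 3 - -36 = 3 + 36 = 39$)
$- 59 \left(k{\left(-5,7 \right)} + H\right) = - 59 \left(-7 + 39\right) = \left(-59\right) 32 = -1888$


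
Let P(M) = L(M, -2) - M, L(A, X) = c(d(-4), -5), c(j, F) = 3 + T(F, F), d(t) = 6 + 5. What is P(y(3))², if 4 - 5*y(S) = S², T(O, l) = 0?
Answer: 16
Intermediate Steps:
d(t) = 11
y(S) = ⅘ - S²/5
c(j, F) = 3 (c(j, F) = 3 + 0 = 3)
L(A, X) = 3
P(M) = 3 - M
P(y(3))² = (3 - (⅘ - ⅕*3²))² = (3 - (⅘ - ⅕*9))² = (3 - (⅘ - 9/5))² = (3 - 1*(-1))² = (3 + 1)² = 4² = 16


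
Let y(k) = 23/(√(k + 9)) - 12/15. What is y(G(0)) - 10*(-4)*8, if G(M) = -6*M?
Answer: 4903/15 ≈ 326.87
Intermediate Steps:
y(k) = -⅘ + 23/√(9 + k) (y(k) = 23/(√(9 + k)) - 12*1/15 = 23/√(9 + k) - ⅘ = -⅘ + 23/√(9 + k))
y(G(0)) - 10*(-4)*8 = (-⅘ + 23/√(9 - 6*0)) - 10*(-4)*8 = (-⅘ + 23/√(9 + 0)) + 40*8 = (-⅘ + 23/√9) + 320 = (-⅘ + 23*(⅓)) + 320 = (-⅘ + 23/3) + 320 = 103/15 + 320 = 4903/15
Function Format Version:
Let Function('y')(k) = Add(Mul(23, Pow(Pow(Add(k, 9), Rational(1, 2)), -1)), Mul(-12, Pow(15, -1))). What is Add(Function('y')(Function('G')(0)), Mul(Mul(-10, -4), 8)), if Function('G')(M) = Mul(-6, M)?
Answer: Rational(4903, 15) ≈ 326.87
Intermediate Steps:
Function('y')(k) = Add(Rational(-4, 5), Mul(23, Pow(Add(9, k), Rational(-1, 2)))) (Function('y')(k) = Add(Mul(23, Pow(Pow(Add(9, k), Rational(1, 2)), -1)), Mul(-12, Rational(1, 15))) = Add(Mul(23, Pow(Add(9, k), Rational(-1, 2))), Rational(-4, 5)) = Add(Rational(-4, 5), Mul(23, Pow(Add(9, k), Rational(-1, 2)))))
Add(Function('y')(Function('G')(0)), Mul(Mul(-10, -4), 8)) = Add(Add(Rational(-4, 5), Mul(23, Pow(Add(9, Mul(-6, 0)), Rational(-1, 2)))), Mul(Mul(-10, -4), 8)) = Add(Add(Rational(-4, 5), Mul(23, Pow(Add(9, 0), Rational(-1, 2)))), Mul(40, 8)) = Add(Add(Rational(-4, 5), Mul(23, Pow(9, Rational(-1, 2)))), 320) = Add(Add(Rational(-4, 5), Mul(23, Rational(1, 3))), 320) = Add(Add(Rational(-4, 5), Rational(23, 3)), 320) = Add(Rational(103, 15), 320) = Rational(4903, 15)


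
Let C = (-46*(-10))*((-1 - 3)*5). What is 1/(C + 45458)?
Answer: 1/36258 ≈ 2.7580e-5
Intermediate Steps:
C = -9200 (C = 460*(-4*5) = 460*(-20) = -9200)
1/(C + 45458) = 1/(-9200 + 45458) = 1/36258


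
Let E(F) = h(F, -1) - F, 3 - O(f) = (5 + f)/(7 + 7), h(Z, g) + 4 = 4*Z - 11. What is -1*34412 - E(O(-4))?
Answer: -481681/14 ≈ -34406.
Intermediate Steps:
h(Z, g) = -15 + 4*Z (h(Z, g) = -4 + (4*Z - 11) = -4 + (-11 + 4*Z) = -15 + 4*Z)
O(f) = 37/14 - f/14 (O(f) = 3 - (5 + f)/(7 + 7) = 3 - (5 + f)/14 = 3 - (5/14 + f/14) = 3 + (-5/14 - f/14) = 37/14 - f/14)
E(F) = -15 + 3*F (E(F) = (-15 + 4*F) - F = -15 + 3*F)
-1*34412 - E(O(-4)) = -1*34412 - (-15 + 3*(37/14 - 1/14*(-4))) = -34412 - (-15 + 3*(37/14 + 2/7)) = -34412 - (-15 + 3*(41/14)) = -34412 - (-15 + 123/14) = -34412 - 1*(-87/14) = -34412 + 87/14 = -481681/14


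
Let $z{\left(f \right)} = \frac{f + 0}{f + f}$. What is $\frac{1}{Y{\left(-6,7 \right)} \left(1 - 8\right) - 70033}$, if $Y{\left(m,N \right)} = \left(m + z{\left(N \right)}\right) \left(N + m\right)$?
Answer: $- \frac{2}{139989} \approx -1.4287 \cdot 10^{-5}$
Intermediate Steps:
$z{\left(f \right)} = \frac{1}{2}$ ($z{\left(f \right)} = \frac{f}{2 f} = f \frac{1}{2 f} = \frac{1}{2}$)
$Y{\left(m,N \right)} = \left(\frac{1}{2} + m\right) \left(N + m\right)$ ($Y{\left(m,N \right)} = \left(m + \frac{1}{2}\right) \left(N + m\right) = \left(\frac{1}{2} + m\right) \left(N + m\right)$)
$\frac{1}{Y{\left(-6,7 \right)} \left(1 - 8\right) - 70033} = \frac{1}{\left(\left(-6\right)^{2} + \frac{1}{2} \cdot 7 + \frac{1}{2} \left(-6\right) + 7 \left(-6\right)\right) \left(1 - 8\right) - 70033} = \frac{1}{\left(36 + \frac{7}{2} - 3 - 42\right) \left(-7\right) - 70033} = \frac{1}{\left(- \frac{11}{2}\right) \left(-7\right) - 70033} = \frac{1}{\frac{77}{2} - 70033} = \frac{1}{- \frac{139989}{2}} = - \frac{2}{139989}$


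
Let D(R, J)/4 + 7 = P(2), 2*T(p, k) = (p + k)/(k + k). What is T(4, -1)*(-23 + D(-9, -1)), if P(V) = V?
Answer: 129/4 ≈ 32.250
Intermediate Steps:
T(p, k) = (k + p)/(4*k) (T(p, k) = ((p + k)/(k + k))/2 = ((k + p)/((2*k)))/2 = ((k + p)*(1/(2*k)))/2 = ((k + p)/(2*k))/2 = (k + p)/(4*k))
D(R, J) = -20 (D(R, J) = -28 + 4*2 = -28 + 8 = -20)
T(4, -1)*(-23 + D(-9, -1)) = ((¼)*(-1 + 4)/(-1))*(-23 - 20) = ((¼)*(-1)*3)*(-43) = -¾*(-43) = 129/4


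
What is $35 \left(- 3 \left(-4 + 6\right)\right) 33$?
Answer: $-6930$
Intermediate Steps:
$35 \left(- 3 \left(-4 + 6\right)\right) 33 = 35 \left(\left(-3\right) 2\right) 33 = 35 \left(-6\right) 33 = \left(-210\right) 33 = -6930$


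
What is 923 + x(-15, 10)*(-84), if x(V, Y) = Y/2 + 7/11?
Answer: 4945/11 ≈ 449.55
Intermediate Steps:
x(V, Y) = 7/11 + Y/2 (x(V, Y) = Y*(½) + 7*(1/11) = Y/2 + 7/11 = 7/11 + Y/2)
923 + x(-15, 10)*(-84) = 923 + (7/11 + (½)*10)*(-84) = 923 + (7/11 + 5)*(-84) = 923 + (62/11)*(-84) = 923 - 5208/11 = 4945/11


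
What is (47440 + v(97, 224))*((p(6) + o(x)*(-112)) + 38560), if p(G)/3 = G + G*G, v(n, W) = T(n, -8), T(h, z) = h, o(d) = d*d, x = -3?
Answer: 1791099086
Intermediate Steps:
o(d) = d²
v(n, W) = n
p(G) = 3*G + 3*G² (p(G) = 3*(G + G*G) = 3*(G + G²) = 3*G + 3*G²)
(47440 + v(97, 224))*((p(6) + o(x)*(-112)) + 38560) = (47440 + 97)*((3*6*(1 + 6) + (-3)²*(-112)) + 38560) = 47537*((3*6*7 + 9*(-112)) + 38560) = 47537*((126 - 1008) + 38560) = 47537*(-882 + 38560) = 47537*37678 = 1791099086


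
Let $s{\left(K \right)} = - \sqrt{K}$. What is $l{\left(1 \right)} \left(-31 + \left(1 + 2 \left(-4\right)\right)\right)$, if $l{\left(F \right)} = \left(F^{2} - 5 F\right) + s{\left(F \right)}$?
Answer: $190$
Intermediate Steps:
$l{\left(F \right)} = F^{2} - \sqrt{F} - 5 F$ ($l{\left(F \right)} = \left(F^{2} - 5 F\right) - \sqrt{F} = F^{2} - \sqrt{F} - 5 F$)
$l{\left(1 \right)} \left(-31 + \left(1 + 2 \left(-4\right)\right)\right) = \left(1^{2} - \sqrt{1} - 5\right) \left(-31 + \left(1 + 2 \left(-4\right)\right)\right) = \left(1 - 1 - 5\right) \left(-31 + \left(1 - 8\right)\right) = \left(1 - 1 - 5\right) \left(-31 - 7\right) = \left(-5\right) \left(-38\right) = 190$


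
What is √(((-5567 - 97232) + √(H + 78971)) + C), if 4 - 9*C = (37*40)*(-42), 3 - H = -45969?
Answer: √(-863027 + 9*√124943)/3 ≈ 309.09*I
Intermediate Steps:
H = 45972 (H = 3 - 1*(-45969) = 3 + 45969 = 45972)
C = 62164/9 (C = 4/9 - 37*40*(-42)/9 = 4/9 - 1480*(-42)/9 = 4/9 - ⅑*(-62160) = 4/9 + 20720/3 = 62164/9 ≈ 6907.1)
√(((-5567 - 97232) + √(H + 78971)) + C) = √(((-5567 - 97232) + √(45972 + 78971)) + 62164/9) = √((-102799 + √124943) + 62164/9) = √(-863027/9 + √124943)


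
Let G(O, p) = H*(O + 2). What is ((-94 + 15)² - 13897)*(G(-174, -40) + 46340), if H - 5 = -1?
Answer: -349511712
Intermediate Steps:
H = 4 (H = 5 - 1 = 4)
G(O, p) = 8 + 4*O (G(O, p) = 4*(O + 2) = 4*(2 + O) = 8 + 4*O)
((-94 + 15)² - 13897)*(G(-174, -40) + 46340) = ((-94 + 15)² - 13897)*((8 + 4*(-174)) + 46340) = ((-79)² - 13897)*((8 - 696) + 46340) = (6241 - 13897)*(-688 + 46340) = -7656*45652 = -349511712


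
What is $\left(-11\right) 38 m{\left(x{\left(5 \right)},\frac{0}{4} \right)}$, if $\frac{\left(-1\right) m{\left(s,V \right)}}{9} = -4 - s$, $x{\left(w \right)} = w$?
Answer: $-33858$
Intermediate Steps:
$m{\left(s,V \right)} = 36 + 9 s$ ($m{\left(s,V \right)} = - 9 \left(-4 - s\right) = 36 + 9 s$)
$\left(-11\right) 38 m{\left(x{\left(5 \right)},\frac{0}{4} \right)} = \left(-11\right) 38 \left(36 + 9 \cdot 5\right) = - 418 \left(36 + 45\right) = \left(-418\right) 81 = -33858$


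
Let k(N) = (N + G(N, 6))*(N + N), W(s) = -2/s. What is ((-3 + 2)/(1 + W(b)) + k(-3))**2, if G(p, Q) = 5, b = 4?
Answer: 196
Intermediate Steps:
k(N) = 2*N*(5 + N) (k(N) = (N + 5)*(N + N) = (5 + N)*(2*N) = 2*N*(5 + N))
((-3 + 2)/(1 + W(b)) + k(-3))**2 = ((-3 + 2)/(1 - 2/4) + 2*(-3)*(5 - 3))**2 = (-1/(1 - 2*1/4) + 2*(-3)*2)**2 = (-1/(1 - 1/2) - 12)**2 = (-1/1/2 - 12)**2 = (-1*2 - 12)**2 = (-2 - 12)**2 = (-14)**2 = 196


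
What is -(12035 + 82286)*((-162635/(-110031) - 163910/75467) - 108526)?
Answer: 84999645710571706007/8303709477 ≈ 1.0236e+10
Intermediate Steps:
-(12035 + 82286)*((-162635/(-110031) - 163910/75467) - 108526) = -94321*((-162635*(-1/110031) - 163910*1/75467) - 108526) = -94321*((162635/110031 - 163910/75467) - 108526) = -94321*(-5761605665/8303709477 - 108526) = -94321*(-901174136306567)/8303709477 = -1*(-84999645710571706007/8303709477) = 84999645710571706007/8303709477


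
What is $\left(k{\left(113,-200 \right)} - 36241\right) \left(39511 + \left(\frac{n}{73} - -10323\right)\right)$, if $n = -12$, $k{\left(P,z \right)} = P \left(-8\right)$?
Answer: $- \frac{135128681150}{73} \approx -1.8511 \cdot 10^{9}$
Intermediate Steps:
$k{\left(P,z \right)} = - 8 P$
$\left(k{\left(113,-200 \right)} - 36241\right) \left(39511 + \left(\frac{n}{73} - -10323\right)\right) = \left(\left(-8\right) 113 - 36241\right) \left(39511 - \left(-10323 + \frac{12}{73}\right)\right) = \left(-904 - 36241\right) \left(39511 + \left(\left(-12\right) \frac{1}{73} + 10323\right)\right) = - 37145 \left(39511 + \left(- \frac{12}{73} + 10323\right)\right) = - 37145 \left(39511 + \frac{753567}{73}\right) = \left(-37145\right) \frac{3637870}{73} = - \frac{135128681150}{73}$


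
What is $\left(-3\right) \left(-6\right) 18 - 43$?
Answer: $281$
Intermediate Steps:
$\left(-3\right) \left(-6\right) 18 - 43 = 18 \cdot 18 - 43 = 324 - 43 = 281$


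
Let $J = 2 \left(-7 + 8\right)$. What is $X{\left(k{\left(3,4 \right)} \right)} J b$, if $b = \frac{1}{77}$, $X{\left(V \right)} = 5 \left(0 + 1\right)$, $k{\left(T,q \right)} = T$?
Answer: $\frac{10}{77} \approx 0.12987$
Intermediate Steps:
$X{\left(V \right)} = 5$ ($X{\left(V \right)} = 5 \cdot 1 = 5$)
$b = \frac{1}{77} \approx 0.012987$
$J = 2$ ($J = 2 \cdot 1 = 2$)
$X{\left(k{\left(3,4 \right)} \right)} J b = 5 \cdot 2 \cdot \frac{1}{77} = 10 \cdot \frac{1}{77} = \frac{10}{77}$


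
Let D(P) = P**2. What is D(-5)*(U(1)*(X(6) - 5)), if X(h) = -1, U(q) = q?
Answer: -150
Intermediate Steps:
D(-5)*(U(1)*(X(6) - 5)) = (-5)**2*(1*(-1 - 5)) = 25*(1*(-6)) = 25*(-6) = -150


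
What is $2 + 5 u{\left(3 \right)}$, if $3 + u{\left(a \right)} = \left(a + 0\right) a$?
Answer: $32$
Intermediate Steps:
$u{\left(a \right)} = -3 + a^{2}$ ($u{\left(a \right)} = -3 + \left(a + 0\right) a = -3 + a a = -3 + a^{2}$)
$2 + 5 u{\left(3 \right)} = 2 + 5 \left(-3 + 3^{2}\right) = 2 + 5 \left(-3 + 9\right) = 2 + 5 \cdot 6 = 2 + 30 = 32$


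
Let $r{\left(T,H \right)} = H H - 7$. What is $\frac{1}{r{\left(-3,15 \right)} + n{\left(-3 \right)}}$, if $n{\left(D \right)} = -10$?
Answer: $\frac{1}{208} \approx 0.0048077$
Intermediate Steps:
$r{\left(T,H \right)} = -7 + H^{2}$ ($r{\left(T,H \right)} = H^{2} - 7 = -7 + H^{2}$)
$\frac{1}{r{\left(-3,15 \right)} + n{\left(-3 \right)}} = \frac{1}{\left(-7 + 15^{2}\right) - 10} = \frac{1}{\left(-7 + 225\right) - 10} = \frac{1}{218 - 10} = \frac{1}{208}$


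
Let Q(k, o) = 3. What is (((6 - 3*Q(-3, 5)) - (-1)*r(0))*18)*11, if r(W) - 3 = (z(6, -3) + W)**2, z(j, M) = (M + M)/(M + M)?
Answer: 198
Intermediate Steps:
z(j, M) = 1 (z(j, M) = (2*M)/((2*M)) = (2*M)*(1/(2*M)) = 1)
r(W) = 3 + (1 + W)**2
(((6 - 3*Q(-3, 5)) - (-1)*r(0))*18)*11 = (((6 - 3*3) - (-1)*(3 + (1 + 0)**2))*18)*11 = (((6 - 9) - (-1)*(3 + 1**2))*18)*11 = ((-3 - (-1)*(3 + 1))*18)*11 = ((-3 - (-1)*4)*18)*11 = ((-3 - 1*(-4))*18)*11 = ((-3 + 4)*18)*11 = (1*18)*11 = 18*11 = 198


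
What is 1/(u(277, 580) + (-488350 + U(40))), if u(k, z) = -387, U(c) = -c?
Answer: -1/488777 ≈ -2.0459e-6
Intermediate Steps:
1/(u(277, 580) + (-488350 + U(40))) = 1/(-387 + (-488350 - 1*40)) = 1/(-387 + (-488350 - 40)) = 1/(-387 - 488390) = 1/(-488777) = -1/488777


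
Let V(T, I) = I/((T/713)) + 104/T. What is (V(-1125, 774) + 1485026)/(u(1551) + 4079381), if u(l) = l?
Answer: 417525571/1147762125 ≈ 0.36377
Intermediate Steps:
V(T, I) = 104/T + 713*I/T (V(T, I) = I/((T*(1/713))) + 104/T = I/((T/713)) + 104/T = I*(713/T) + 104/T = 713*I/T + 104/T = 104/T + 713*I/T)
(V(-1125, 774) + 1485026)/(u(1551) + 4079381) = ((104 + 713*774)/(-1125) + 1485026)/(1551 + 4079381) = (-(104 + 551862)/1125 + 1485026)/4080932 = (-1/1125*551966 + 1485026)*(1/4080932) = (-551966/1125 + 1485026)*(1/4080932) = (1670102284/1125)*(1/4080932) = 417525571/1147762125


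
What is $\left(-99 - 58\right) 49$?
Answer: $-7693$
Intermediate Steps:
$\left(-99 - 58\right) 49 = \left(-157\right) 49 = -7693$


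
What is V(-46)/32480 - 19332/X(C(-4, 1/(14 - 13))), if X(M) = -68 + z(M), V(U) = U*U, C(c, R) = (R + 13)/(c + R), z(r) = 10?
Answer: 2707009/8120 ≈ 333.38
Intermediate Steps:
C(c, R) = (13 + R)/(R + c)
V(U) = U²
X(M) = -58 (X(M) = -68 + 10 = -58)
V(-46)/32480 - 19332/X(C(-4, 1/(14 - 13))) = (-46)²/32480 - 19332/(-58) = 2116*(1/32480) - 19332*(-1/58) = 529/8120 + 9666/29 = 2707009/8120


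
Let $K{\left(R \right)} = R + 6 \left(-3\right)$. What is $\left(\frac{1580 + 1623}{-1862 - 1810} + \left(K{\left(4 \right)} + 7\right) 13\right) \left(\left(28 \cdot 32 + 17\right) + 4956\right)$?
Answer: $- \frac{1979936495}{3672} \approx -5.392 \cdot 10^{5}$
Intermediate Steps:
$K{\left(R \right)} = -18 + R$ ($K{\left(R \right)} = R - 18 = -18 + R$)
$\left(\frac{1580 + 1623}{-1862 - 1810} + \left(K{\left(4 \right)} + 7\right) 13\right) \left(\left(28 \cdot 32 + 17\right) + 4956\right) = \left(\frac{1580 + 1623}{-1862 - 1810} + \left(\left(-18 + 4\right) + 7\right) 13\right) \left(\left(28 \cdot 32 + 17\right) + 4956\right) = \left(\frac{3203}{-3672} + \left(-14 + 7\right) 13\right) \left(\left(896 + 17\right) + 4956\right) = \left(3203 \left(- \frac{1}{3672}\right) - 91\right) \left(913 + 4956\right) = \left(- \frac{3203}{3672} - 91\right) 5869 = \left(- \frac{337355}{3672}\right) 5869 = - \frac{1979936495}{3672}$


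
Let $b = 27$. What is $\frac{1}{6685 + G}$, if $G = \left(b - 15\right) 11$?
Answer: $\frac{1}{6817} \approx 0.00014669$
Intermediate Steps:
$G = 132$ ($G = \left(27 - 15\right) 11 = 12 \cdot 11 = 132$)
$\frac{1}{6685 + G} = \frac{1}{6685 + 132} = \frac{1}{6817}$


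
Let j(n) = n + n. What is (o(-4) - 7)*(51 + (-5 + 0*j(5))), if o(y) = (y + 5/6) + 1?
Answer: -1265/3 ≈ -421.67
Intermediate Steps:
j(n) = 2*n
o(y) = 11/6 + y (o(y) = (y + 5*(⅙)) + 1 = (y + ⅚) + 1 = (⅚ + y) + 1 = 11/6 + y)
(o(-4) - 7)*(51 + (-5 + 0*j(5))) = ((11/6 - 4) - 7)*(51 + (-5 + 0*(2*5))) = (-13/6 - 7)*(51 + (-5 + 0*10)) = -55*(51 + (-5 + 0))/6 = -55*(51 - 5)/6 = -55/6*46 = -1265/3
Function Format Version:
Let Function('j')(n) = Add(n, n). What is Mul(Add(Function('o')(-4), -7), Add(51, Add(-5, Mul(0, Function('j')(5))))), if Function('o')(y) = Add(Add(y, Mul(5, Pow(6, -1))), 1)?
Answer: Rational(-1265, 3) ≈ -421.67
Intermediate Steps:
Function('j')(n) = Mul(2, n)
Function('o')(y) = Add(Rational(11, 6), y) (Function('o')(y) = Add(Add(y, Mul(5, Rational(1, 6))), 1) = Add(Add(y, Rational(5, 6)), 1) = Add(Add(Rational(5, 6), y), 1) = Add(Rational(11, 6), y))
Mul(Add(Function('o')(-4), -7), Add(51, Add(-5, Mul(0, Function('j')(5))))) = Mul(Add(Add(Rational(11, 6), -4), -7), Add(51, Add(-5, Mul(0, Mul(2, 5))))) = Mul(Add(Rational(-13, 6), -7), Add(51, Add(-5, Mul(0, 10)))) = Mul(Rational(-55, 6), Add(51, Add(-5, 0))) = Mul(Rational(-55, 6), Add(51, -5)) = Mul(Rational(-55, 6), 46) = Rational(-1265, 3)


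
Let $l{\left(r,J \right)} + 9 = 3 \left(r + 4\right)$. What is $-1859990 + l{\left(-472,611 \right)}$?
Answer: $-1861403$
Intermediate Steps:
$l{\left(r,J \right)} = 3 + 3 r$ ($l{\left(r,J \right)} = -9 + 3 \left(r + 4\right) = -9 + 3 \left(4 + r\right) = -9 + \left(12 + 3 r\right) = 3 + 3 r$)
$-1859990 + l{\left(-472,611 \right)} = -1859990 + \left(3 + 3 \left(-472\right)\right) = -1859990 + \left(3 - 1416\right) = -1859990 - 1413 = -1861403$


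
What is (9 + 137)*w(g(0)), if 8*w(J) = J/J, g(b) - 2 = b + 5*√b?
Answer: 73/4 ≈ 18.250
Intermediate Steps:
g(b) = 2 + b + 5*√b (g(b) = 2 + (b + 5*√b) = 2 + b + 5*√b)
w(J) = ⅛ (w(J) = (J/J)/8 = (⅛)*1 = ⅛)
(9 + 137)*w(g(0)) = (9 + 137)*(⅛) = 146*(⅛) = 73/4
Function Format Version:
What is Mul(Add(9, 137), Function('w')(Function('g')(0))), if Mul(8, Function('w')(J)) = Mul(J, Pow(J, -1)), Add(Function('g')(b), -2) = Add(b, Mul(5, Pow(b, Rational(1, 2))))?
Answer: Rational(73, 4) ≈ 18.250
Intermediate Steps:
Function('g')(b) = Add(2, b, Mul(5, Pow(b, Rational(1, 2)))) (Function('g')(b) = Add(2, Add(b, Mul(5, Pow(b, Rational(1, 2))))) = Add(2, b, Mul(5, Pow(b, Rational(1, 2)))))
Function('w')(J) = Rational(1, 8) (Function('w')(J) = Mul(Rational(1, 8), Mul(J, Pow(J, -1))) = Mul(Rational(1, 8), 1) = Rational(1, 8))
Mul(Add(9, 137), Function('w')(Function('g')(0))) = Mul(Add(9, 137), Rational(1, 8)) = Mul(146, Rational(1, 8)) = Rational(73, 4)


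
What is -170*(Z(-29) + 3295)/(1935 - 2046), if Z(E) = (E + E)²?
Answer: 1132030/111 ≈ 10198.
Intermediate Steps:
Z(E) = 4*E² (Z(E) = (2*E)² = 4*E²)
-170*(Z(-29) + 3295)/(1935 - 2046) = -170*(4*(-29)² + 3295)/(1935 - 2046) = -170/((-111/(4*841 + 3295))) = -170/((-111/(3364 + 3295))) = -170/((-111/6659)) = -170/((-111*1/6659)) = -170/(-111/6659) = -170*(-6659/111) = 1132030/111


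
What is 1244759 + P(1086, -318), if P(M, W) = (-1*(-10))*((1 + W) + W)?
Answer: 1238409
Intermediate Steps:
P(M, W) = 10 + 20*W (P(M, W) = 10*(1 + 2*W) = 10 + 20*W)
1244759 + P(1086, -318) = 1244759 + (10 + 20*(-318)) = 1244759 + (10 - 6360) = 1244759 - 6350 = 1238409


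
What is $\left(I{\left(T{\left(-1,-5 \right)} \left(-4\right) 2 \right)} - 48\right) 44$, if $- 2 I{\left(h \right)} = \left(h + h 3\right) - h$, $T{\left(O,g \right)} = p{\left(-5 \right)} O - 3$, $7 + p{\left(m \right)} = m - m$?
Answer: $0$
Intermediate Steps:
$p{\left(m \right)} = -7$ ($p{\left(m \right)} = -7 + \left(m - m\right) = -7 + 0 = -7$)
$T{\left(O,g \right)} = -3 - 7 O$ ($T{\left(O,g \right)} = - 7 O - 3 = -3 - 7 O$)
$I{\left(h \right)} = - \frac{3 h}{2}$ ($I{\left(h \right)} = - \frac{\left(h + h 3\right) - h}{2} = - \frac{\left(h + 3 h\right) - h}{2} = - \frac{4 h - h}{2} = - \frac{3 h}{2}$)
$\left(I{\left(T{\left(-1,-5 \right)} \left(-4\right) 2 \right)} - 48\right) 44 = \left(- \frac{3 \left(-3 - -7\right) \left(-4\right) 2}{2} - 48\right) 44 = \left(- \frac{3 \left(-3 + 7\right) \left(-4\right) 2}{2} - 48\right) 44 = \left(- \frac{3 \cdot 4 \left(-4\right) 2}{2} - 48\right) 44 = \left(- \frac{3 \left(\left(-16\right) 2\right)}{2} - 48\right) 44 = \left(\left(- \frac{3}{2}\right) \left(-32\right) - 48\right) 44 = \left(48 - 48\right) 44 = 0 \cdot 44 = 0$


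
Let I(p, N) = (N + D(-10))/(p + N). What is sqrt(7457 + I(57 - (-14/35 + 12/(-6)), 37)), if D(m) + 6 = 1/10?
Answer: sqrt(1732515019)/482 ≈ 86.356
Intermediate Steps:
D(m) = -59/10 (D(m) = -6 + 1/10 = -59/10)
I(p, N) = (-59/10 + N)/(N + p) (I(p, N) = (N - 59/10)/(p + N) = (-59/10 + N)/(N + p))
sqrt(7457 + I(57 - (-14/35 + 12/(-6)), 37)) = sqrt(7457 + (-59/10 + 37)/(37 + (57 - (-14/35 + 12/(-6))))) = sqrt(7457 + (311/10)/(37 + (57 - (-14*1/35 + 12*(-1/6))))) = sqrt(7457 + (311/10)/(37 + (57 - (-2/5 - 2)))) = sqrt(7457 + (311/10)/(37 + (57 - 1*(-12/5)))) = sqrt(7457 + (311/10)/(37 + (57 + 12/5))) = sqrt(7457 + (311/10)/(37 + 297/5)) = sqrt(7457 + (311/10)/(482/5)) = sqrt(7457 + (5/482)*(311/10)) = sqrt(7457 + 311/964) = sqrt(7188859/964) = sqrt(1732515019)/482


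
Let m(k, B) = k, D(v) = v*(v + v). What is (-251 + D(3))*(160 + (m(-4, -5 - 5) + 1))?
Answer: -36581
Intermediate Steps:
D(v) = 2*v² (D(v) = v*(2*v) = 2*v²)
(-251 + D(3))*(160 + (m(-4, -5 - 5) + 1)) = (-251 + 2*3²)*(160 + (-4 + 1)) = (-251 + 2*9)*(160 - 3) = (-251 + 18)*157 = -233*157 = -36581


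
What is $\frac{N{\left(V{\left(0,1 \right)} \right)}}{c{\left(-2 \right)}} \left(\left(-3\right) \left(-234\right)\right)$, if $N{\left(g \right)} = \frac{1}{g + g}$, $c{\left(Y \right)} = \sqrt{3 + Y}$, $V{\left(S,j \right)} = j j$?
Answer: $351$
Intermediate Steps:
$V{\left(S,j \right)} = j^{2}$
$N{\left(g \right)} = \frac{1}{2 g}$
$\frac{N{\left(V{\left(0,1 \right)} \right)}}{c{\left(-2 \right)}} \left(\left(-3\right) \left(-234\right)\right) = \frac{\frac{1}{2} \frac{1}{1^{2}}}{\sqrt{3 - 2}} \left(\left(-3\right) \left(-234\right)\right) = \frac{\frac{1}{2} \cdot 1^{-1}}{\sqrt{1}} \cdot 702 = \frac{\frac{1}{2} \cdot 1}{1} \cdot 702 = \frac{1}{2} \cdot 1 \cdot 702 = \frac{1}{2} \cdot 702 = 351$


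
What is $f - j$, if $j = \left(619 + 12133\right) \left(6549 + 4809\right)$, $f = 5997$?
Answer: $-144831219$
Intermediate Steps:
$j = 144837216$ ($j = 12752 \cdot 11358 = 144837216$)
$f - j = 5997 - 144837216 = -144831219$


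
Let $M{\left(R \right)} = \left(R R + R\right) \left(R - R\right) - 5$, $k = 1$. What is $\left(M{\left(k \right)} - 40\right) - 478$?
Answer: $-523$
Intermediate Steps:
$M{\left(R \right)} = -5$ ($M{\left(R \right)} = \left(R^{2} + R\right) 0 - 5 = \left(R + R^{2}\right) 0 - 5 = 0 - 5 = -5$)
$\left(M{\left(k \right)} - 40\right) - 478 = \left(-5 - 40\right) - 478 = -45 - 478 = -523$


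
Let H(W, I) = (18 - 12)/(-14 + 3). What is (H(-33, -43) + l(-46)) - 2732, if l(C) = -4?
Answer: -30102/11 ≈ -2736.5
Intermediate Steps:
H(W, I) = -6/11 (H(W, I) = 6/(-11) = 6*(-1/11) = -6/11)
(H(-33, -43) + l(-46)) - 2732 = (-6/11 - 4) - 2732 = -50/11 - 2732 = -30102/11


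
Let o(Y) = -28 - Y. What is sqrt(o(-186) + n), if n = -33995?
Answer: I*sqrt(33837) ≈ 183.95*I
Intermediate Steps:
sqrt(o(-186) + n) = sqrt((-28 - 1*(-186)) - 33995) = sqrt((-28 + 186) - 33995) = sqrt(158 - 33995) = sqrt(-33837) = I*sqrt(33837)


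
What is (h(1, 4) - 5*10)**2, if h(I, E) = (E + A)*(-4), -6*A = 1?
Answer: 38416/9 ≈ 4268.4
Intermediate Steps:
A = -1/6 (A = -1/6*1 = -1/6 ≈ -0.16667)
h(I, E) = 2/3 - 4*E (h(I, E) = (E - 1/6)*(-4) = (-1/6 + E)*(-4) = 2/3 - 4*E)
(h(1, 4) - 5*10)**2 = ((2/3 - 4*4) - 5*10)**2 = ((2/3 - 16) - 50)**2 = (-46/3 - 50)**2 = (-196/3)**2 = 38416/9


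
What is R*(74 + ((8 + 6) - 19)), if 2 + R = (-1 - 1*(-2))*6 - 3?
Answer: 69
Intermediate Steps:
R = 1 (R = -2 + ((-1 - 1*(-2))*6 - 3) = -2 + ((-1 + 2)*6 - 3) = -2 + (1*6 - 3) = -2 + (6 - 3) = -2 + 3 = 1)
R*(74 + ((8 + 6) - 19)) = 1*(74 + ((8 + 6) - 19)) = 1*(74 + (14 - 19)) = 1*(74 - 5) = 1*69 = 69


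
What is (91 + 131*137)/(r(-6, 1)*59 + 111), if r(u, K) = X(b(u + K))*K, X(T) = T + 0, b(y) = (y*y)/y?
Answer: -9019/92 ≈ -98.033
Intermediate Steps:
b(y) = y (b(y) = y²/y = y)
X(T) = T
r(u, K) = K*(K + u) (r(u, K) = (u + K)*K = (K + u)*K = K*(K + u))
(91 + 131*137)/(r(-6, 1)*59 + 111) = (91 + 131*137)/((1*(1 - 6))*59 + 111) = (91 + 17947)/((1*(-5))*59 + 111) = 18038/(-5*59 + 111) = 18038/(-295 + 111) = 18038/(-184) = 18038*(-1/184) = -9019/92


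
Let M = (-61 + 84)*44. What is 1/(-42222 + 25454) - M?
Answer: -16969217/16768 ≈ -1012.0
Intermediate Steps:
M = 1012 (M = 23*44 = 1012)
1/(-42222 + 25454) - M = 1/(-42222 + 25454) - 1*1012 = 1/(-16768) - 1012 = -1/16768 - 1012 = -16969217/16768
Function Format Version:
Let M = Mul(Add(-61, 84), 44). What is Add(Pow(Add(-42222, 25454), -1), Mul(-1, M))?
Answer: Rational(-16969217, 16768) ≈ -1012.0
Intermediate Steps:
M = 1012 (M = Mul(23, 44) = 1012)
Add(Pow(Add(-42222, 25454), -1), Mul(-1, M)) = Add(Pow(Add(-42222, 25454), -1), Mul(-1, 1012)) = Add(Pow(-16768, -1), -1012) = Add(Rational(-1, 16768), -1012) = Rational(-16969217, 16768)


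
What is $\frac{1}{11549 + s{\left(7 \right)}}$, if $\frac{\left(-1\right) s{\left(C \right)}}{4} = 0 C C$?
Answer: $\frac{1}{11549} \approx 8.6588 \cdot 10^{-5}$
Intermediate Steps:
$s{\left(C \right)} = 0$ ($s{\left(C \right)} = - 4 \cdot 0 C C = - 4 \cdot 0 C = \left(-4\right) 0 = 0$)
$\frac{1}{11549 + s{\left(7 \right)}} = \frac{1}{11549 + 0} = \frac{1}{11549}$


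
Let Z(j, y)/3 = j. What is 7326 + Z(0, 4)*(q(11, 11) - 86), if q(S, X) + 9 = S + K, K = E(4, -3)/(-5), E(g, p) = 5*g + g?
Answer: 7326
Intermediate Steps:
Z(j, y) = 3*j
E(g, p) = 6*g
K = -24/5 (K = (6*4)/(-5) = -⅕*24 = -24/5 ≈ -4.8000)
q(S, X) = -69/5 + S (q(S, X) = -9 + (S - 24/5) = -9 + (-24/5 + S) = -69/5 + S)
7326 + Z(0, 4)*(q(11, 11) - 86) = 7326 + (3*0)*((-69/5 + 11) - 86) = 7326 + 0*(-14/5 - 86) = 7326 + 0*(-444/5) = 7326 + 0 = 7326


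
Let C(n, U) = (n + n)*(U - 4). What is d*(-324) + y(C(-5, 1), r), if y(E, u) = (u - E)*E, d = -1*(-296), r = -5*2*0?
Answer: -96804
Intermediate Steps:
C(n, U) = 2*n*(-4 + U) (C(n, U) = (2*n)*(-4 + U) = 2*n*(-4 + U))
r = 0 (r = -10*0 = 0)
d = 296
y(E, u) = E*(u - E)
d*(-324) + y(C(-5, 1), r) = 296*(-324) + (2*(-5)*(-4 + 1))*(0 - 2*(-5)*(-4 + 1)) = -95904 + (2*(-5)*(-3))*(0 - 2*(-5)*(-3)) = -95904 + 30*(0 - 1*30) = -95904 + 30*(0 - 30) = -95904 + 30*(-30) = -95904 - 900 = -96804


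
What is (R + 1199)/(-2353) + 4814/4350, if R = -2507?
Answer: 293399/176475 ≈ 1.6626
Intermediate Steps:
(R + 1199)/(-2353) + 4814/4350 = (-2507 + 1199)/(-2353) + 4814/4350 = -1308*(-1/2353) + 4814*(1/4350) = 1308/2353 + 83/75 = 293399/176475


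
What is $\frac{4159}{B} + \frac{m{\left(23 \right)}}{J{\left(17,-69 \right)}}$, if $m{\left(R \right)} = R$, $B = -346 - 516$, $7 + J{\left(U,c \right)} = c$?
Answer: $- \frac{167955}{32756} \approx -5.1275$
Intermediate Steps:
$J{\left(U,c \right)} = -7 + c$
$B = -862$ ($B = -346 - 516 = -862$)
$\frac{4159}{B} + \frac{m{\left(23 \right)}}{J{\left(17,-69 \right)}} = \frac{4159}{-862} + \frac{23}{-7 - 69} = 4159 \left(- \frac{1}{862}\right) + \frac{23}{-76} = - \frac{4159}{862} + 23 \left(- \frac{1}{76}\right) = - \frac{4159}{862} - \frac{23}{76} = - \frac{167955}{32756}$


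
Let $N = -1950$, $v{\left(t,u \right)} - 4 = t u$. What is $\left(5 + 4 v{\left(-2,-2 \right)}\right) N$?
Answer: $-72150$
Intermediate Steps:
$v{\left(t,u \right)} = 4 + t u$
$\left(5 + 4 v{\left(-2,-2 \right)}\right) N = \left(5 + 4 \left(4 - -4\right)\right) \left(-1950\right) = \left(5 + 4 \left(4 + 4\right)\right) \left(-1950\right) = \left(5 + 4 \cdot 8\right) \left(-1950\right) = \left(5 + 32\right) \left(-1950\right) = 37 \left(-1950\right) = -72150$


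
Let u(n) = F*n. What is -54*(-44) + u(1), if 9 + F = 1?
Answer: 2368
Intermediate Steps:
F = -8 (F = -9 + 1 = -8)
u(n) = -8*n
-54*(-44) + u(1) = -54*(-44) - 8*1 = 2376 - 8 = 2368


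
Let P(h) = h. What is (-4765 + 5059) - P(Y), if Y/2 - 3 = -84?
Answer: 456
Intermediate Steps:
Y = -162 (Y = 6 + 2*(-84) = 6 - 168 = -162)
(-4765 + 5059) - P(Y) = (-4765 + 5059) - 1*(-162) = 294 + 162 = 456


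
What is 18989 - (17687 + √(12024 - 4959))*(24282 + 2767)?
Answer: -478396674 - 81147*√785 ≈ -4.8067e+8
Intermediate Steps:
18989 - (17687 + √(12024 - 4959))*(24282 + 2767) = 18989 - (17687 + √7065)*27049 = 18989 - (17687 + 3*√785)*27049 = 18989 - (478415663 + 81147*√785) = 18989 + (-478415663 - 81147*√785) = -478396674 - 81147*√785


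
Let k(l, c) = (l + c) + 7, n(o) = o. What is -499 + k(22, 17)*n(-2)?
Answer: -591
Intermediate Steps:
k(l, c) = 7 + c + l (k(l, c) = (c + l) + 7 = 7 + c + l)
-499 + k(22, 17)*n(-2) = -499 + (7 + 17 + 22)*(-2) = -499 + 46*(-2) = -499 - 92 = -591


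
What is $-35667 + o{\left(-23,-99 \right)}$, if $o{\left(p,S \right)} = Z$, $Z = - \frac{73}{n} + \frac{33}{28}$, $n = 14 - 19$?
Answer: $- \frac{4991171}{140} \approx -35651.0$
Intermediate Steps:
$n = -5$
$Z = \frac{2209}{140}$ ($Z = - \frac{73}{-5} + \frac{33}{28} = \left(-73\right) \left(- \frac{1}{5}\right) + 33 \cdot \frac{1}{28} = \frac{73}{5} + \frac{33}{28} = \frac{2209}{140} \approx 15.779$)
$o{\left(p,S \right)} = \frac{2209}{140}$
$-35667 + o{\left(-23,-99 \right)} = -35667 + \frac{2209}{140} = - \frac{4991171}{140}$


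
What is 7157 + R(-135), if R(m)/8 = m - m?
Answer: 7157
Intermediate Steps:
R(m) = 0 (R(m) = 8*(m - m) = 8*0 = 0)
7157 + R(-135) = 7157 + 0 = 7157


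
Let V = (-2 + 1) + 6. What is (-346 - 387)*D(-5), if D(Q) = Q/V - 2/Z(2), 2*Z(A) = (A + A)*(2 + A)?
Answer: 3665/4 ≈ 916.25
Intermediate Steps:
Z(A) = A*(2 + A) (Z(A) = ((A + A)*(2 + A))/2 = ((2*A)*(2 + A))/2 = (2*A*(2 + A))/2 = A*(2 + A))
V = 5 (V = -1 + 6 = 5)
D(Q) = -¼ + Q/5 (D(Q) = Q/5 - 2*1/(2*(2 + 2)) = Q*(⅕) - 2/(2*4) = Q/5 - 2/8 = Q/5 - 2*⅛ = Q/5 - ¼ = -¼ + Q/5)
(-346 - 387)*D(-5) = (-346 - 387)*(-¼ + (⅕)*(-5)) = -733*(-¼ - 1) = -733*(-5/4) = 3665/4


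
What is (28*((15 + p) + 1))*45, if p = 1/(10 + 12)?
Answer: 222390/11 ≈ 20217.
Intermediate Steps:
p = 1/22 ≈ 0.045455
(28*((15 + p) + 1))*45 = (28*((15 + 1/22) + 1))*45 = (28*(331/22 + 1))*45 = (28*(353/22))*45 = (4942/11)*45 = 222390/11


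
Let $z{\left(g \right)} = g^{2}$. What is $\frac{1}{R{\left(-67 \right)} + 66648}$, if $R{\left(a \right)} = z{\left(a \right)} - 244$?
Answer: $\frac{1}{70893} \approx 1.4106 \cdot 10^{-5}$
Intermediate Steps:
$R{\left(a \right)} = -244 + a^{2}$ ($R{\left(a \right)} = a^{2} - 244 = -244 + a^{2}$)
$\frac{1}{R{\left(-67 \right)} + 66648} = \frac{1}{\left(-244 + \left(-67\right)^{2}\right) + 66648} = \frac{1}{\left(-244 + 4489\right) + 66648} = \frac{1}{4245 + 66648} = \frac{1}{70893}$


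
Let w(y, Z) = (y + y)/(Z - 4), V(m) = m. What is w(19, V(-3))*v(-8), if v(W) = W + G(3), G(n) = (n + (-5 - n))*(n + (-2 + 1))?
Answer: 684/7 ≈ 97.714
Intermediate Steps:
G(n) = 5 - 5*n (G(n) = -5*(n - 1) = -5*(-1 + n) = 5 - 5*n)
w(y, Z) = 2*y/(-4 + Z) (w(y, Z) = (2*y)/(-4 + Z) = 2*y/(-4 + Z))
v(W) = -10 + W (v(W) = W + (5 - 5*3) = W + (5 - 15) = W - 10 = -10 + W)
w(19, V(-3))*v(-8) = (2*19/(-4 - 3))*(-10 - 8) = (2*19/(-7))*(-18) = (2*19*(-⅐))*(-18) = -38/7*(-18) = 684/7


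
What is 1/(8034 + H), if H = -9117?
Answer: -1/1083 ≈ -0.00092336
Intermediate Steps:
1/(8034 + H) = 1/(8034 - 9117) = 1/(-1083) = -1/1083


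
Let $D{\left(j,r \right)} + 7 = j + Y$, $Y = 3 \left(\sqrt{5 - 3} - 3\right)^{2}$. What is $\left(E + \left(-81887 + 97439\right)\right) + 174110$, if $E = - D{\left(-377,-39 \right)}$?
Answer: $190013 + 18 \sqrt{2} \approx 1.9004 \cdot 10^{5}$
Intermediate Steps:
$Y = 3 \left(-3 + \sqrt{2}\right)^{2}$ ($Y = 3 \left(\sqrt{2} - 3\right)^{2} = 3 \left(-3 + \sqrt{2}\right)^{2} \approx 7.5442$)
$D{\left(j,r \right)} = 26 + j - 18 \sqrt{2}$ ($D{\left(j,r \right)} = -7 + \left(j + \left(33 - 18 \sqrt{2}\right)\right) = -7 + \left(33 + j - 18 \sqrt{2}\right) = 26 + j - 18 \sqrt{2}$)
$E = 351 + 18 \sqrt{2}$ ($E = - (26 - 377 - 18 \sqrt{2}) = - (-351 - 18 \sqrt{2}) = 351 + 18 \sqrt{2} \approx 376.46$)
$\left(E + \left(-81887 + 97439\right)\right) + 174110 = \left(\left(351 + 18 \sqrt{2}\right) + \left(-81887 + 97439\right)\right) + 174110 = \left(\left(351 + 18 \sqrt{2}\right) + 15552\right) + 174110 = \left(15903 + 18 \sqrt{2}\right) + 174110 = 190013 + 18 \sqrt{2}$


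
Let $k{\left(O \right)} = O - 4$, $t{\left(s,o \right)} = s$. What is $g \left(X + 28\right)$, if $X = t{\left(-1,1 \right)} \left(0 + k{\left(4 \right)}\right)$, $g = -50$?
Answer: $-1400$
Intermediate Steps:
$k{\left(O \right)} = -4 + O$ ($k{\left(O \right)} = O - 4 = -4 + O$)
$X = 0$ ($X = - (0 + \left(-4 + 4\right)) = - (0 + 0) = \left(-1\right) 0 = 0$)
$g \left(X + 28\right) = - 50 \left(0 + 28\right) = \left(-50\right) 28 = -1400$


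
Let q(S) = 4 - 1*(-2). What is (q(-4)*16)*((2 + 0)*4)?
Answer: 768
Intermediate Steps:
q(S) = 6 (q(S) = 4 + 2 = 6)
(q(-4)*16)*((2 + 0)*4) = (6*16)*((2 + 0)*4) = 96*(2*4) = 96*8 = 768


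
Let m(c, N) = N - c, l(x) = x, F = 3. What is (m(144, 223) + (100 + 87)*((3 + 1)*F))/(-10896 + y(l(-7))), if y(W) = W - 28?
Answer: -2323/10931 ≈ -0.21251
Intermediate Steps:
y(W) = -28 + W
(m(144, 223) + (100 + 87)*((3 + 1)*F))/(-10896 + y(l(-7))) = ((223 - 1*144) + (100 + 87)*((3 + 1)*3))/(-10896 + (-28 - 7)) = ((223 - 144) + 187*(4*3))/(-10896 - 35) = (79 + 187*12)/(-10931) = (79 + 2244)*(-1/10931) = 2323*(-1/10931) = -2323/10931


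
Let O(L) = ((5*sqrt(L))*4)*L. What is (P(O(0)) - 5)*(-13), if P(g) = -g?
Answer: 65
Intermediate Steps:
O(L) = 20*L**(3/2) (O(L) = (20*sqrt(L))*L = 20*L**(3/2))
(P(O(0)) - 5)*(-13) = (-20*0**(3/2) - 5)*(-13) = (-20*0 - 5)*(-13) = (-1*0 - 5)*(-13) = (0 - 5)*(-13) = -5*(-13) = 65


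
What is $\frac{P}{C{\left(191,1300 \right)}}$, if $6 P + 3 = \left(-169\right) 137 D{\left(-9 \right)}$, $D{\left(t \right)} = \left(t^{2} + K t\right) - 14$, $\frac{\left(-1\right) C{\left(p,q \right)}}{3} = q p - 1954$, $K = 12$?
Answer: $- \frac{474635}{2217114} \approx -0.21408$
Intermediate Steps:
$C{\left(p,q \right)} = 5862 - 3 p q$ ($C{\left(p,q \right)} = - 3 \left(q p - 1954\right) = - 3 \left(p q - 1954\right) = - 3 \left(-1954 + p q\right) = 5862 - 3 p q$)
$D{\left(t \right)} = -14 + t^{2} + 12 t$ ($D{\left(t \right)} = \left(t^{2} + 12 t\right) - 14 = -14 + t^{2} + 12 t$)
$P = \frac{474635}{3}$ ($P = - \frac{1}{2} + \frac{\left(-169\right) 137 \left(-14 + \left(-9\right)^{2} + 12 \left(-9\right)\right)}{6} = - \frac{1}{2} + \frac{\left(-23153\right) \left(-14 + 81 - 108\right)}{6} = - \frac{1}{2} + \frac{\left(-23153\right) \left(-41\right)}{6} = - \frac{1}{2} + \frac{1}{6} \cdot 949273 = - \frac{1}{2} + \frac{949273}{6} = \frac{474635}{3} \approx 1.5821 \cdot 10^{5}$)
$\frac{P}{C{\left(191,1300 \right)}} = \frac{474635}{3 \left(5862 - 573 \cdot 1300\right)} = \frac{474635}{3 \left(5862 - 744900\right)} = \frac{474635}{3 \left(-739038\right)} = \frac{474635}{3} \left(- \frac{1}{739038}\right) = - \frac{474635}{2217114}$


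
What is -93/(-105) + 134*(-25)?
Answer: -117219/35 ≈ -3349.1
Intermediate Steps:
-93/(-105) + 134*(-25) = -93*(-1/105) - 3350 = 31/35 - 3350 = -117219/35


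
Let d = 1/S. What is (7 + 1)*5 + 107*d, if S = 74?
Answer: 3067/74 ≈ 41.446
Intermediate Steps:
d = 1/74 ≈ 0.013514
(7 + 1)*5 + 107*d = (7 + 1)*5 + 107*(1/74) = 8*5 + 107/74 = 40 + 107/74 = 3067/74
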